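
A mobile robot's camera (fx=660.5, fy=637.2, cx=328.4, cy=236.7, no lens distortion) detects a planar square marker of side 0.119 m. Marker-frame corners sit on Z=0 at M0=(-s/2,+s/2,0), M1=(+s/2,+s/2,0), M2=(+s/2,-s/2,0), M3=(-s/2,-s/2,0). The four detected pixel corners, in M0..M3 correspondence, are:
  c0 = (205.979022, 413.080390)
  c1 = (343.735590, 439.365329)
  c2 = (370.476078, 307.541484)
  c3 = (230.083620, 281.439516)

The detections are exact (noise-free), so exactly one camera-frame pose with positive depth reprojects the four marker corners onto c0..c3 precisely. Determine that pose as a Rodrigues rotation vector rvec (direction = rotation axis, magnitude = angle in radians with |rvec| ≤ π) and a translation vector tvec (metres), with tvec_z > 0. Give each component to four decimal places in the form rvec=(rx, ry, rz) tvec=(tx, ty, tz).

Intrinsics K: fx=660.5, fy=637.2, cx=328.4, cy=236.7
Marker side s = 0.119 m; corners in marker frame (Z=0):
  M0 = (-0.0595, +0.0595, 0)
  M1 = (+0.0595, +0.0595, 0)
  M2 = (+0.0595, -0.0595, 0)
  M3 = (-0.0595, -0.0595, 0)
Detected image corners:
  c0 = (205.979022, 413.080390) px
  c1 = (343.735590, 439.365329) px
  c2 = (370.476078, 307.541484) px
  c3 = (230.083620, 281.439516) px
Planar DLT: solve 8×8 A·h = b for H (H[2,2]=1):
  H  [+1156.56713 -170.00473 +287.28087]
  H  [+205.04960 +1161.63172 +360.91831]
  H  [-0.04182 +0.15162 +1.00000]
B = K⁻¹H; ‖b₁‖=1.804152, ‖b₂‖=1.804152; λ = 2/(‖b₁‖+‖b₂‖) = 0.554277, sign → tz>0 ⇒ λ=+0.554277
r₁ = λ·B[:,0] = (+0.98209,+0.18698,-0.02318); r₂ = λ·B[:,1] = (-0.18445,+0.97924,+0.08404)
r₃ = r₁×r₂ = (+0.03841,-0.07826,+0.99619); SVD([r₁ r₂ r₃]) → R = UVᵀ:
  R  [+0.98209 -0.18445 +0.03841]
  R  [+0.18698 +0.97924 -0.07826]
  R  [-0.02318 +0.08404 +0.99619]
t = (-0.03451, +0.10805, +0.55428) m
tr R = 2.957526; θ = arccos((tr R − 1)/2) = 0.206460 rad = 11.829°
axis k = ((R−Rᵀ)₃₂, (R−Rᵀ)₁₃, (R−Rᵀ)₂₁) / (2 sinθ) = (+0.395870, +0.150230, +0.905935)
rvec = θ·k = (+0.081731, +0.031017, +0.187039)

rvec=(0.0817, 0.0310, 0.1870) tvec=(-0.0345, 0.1081, 0.5543)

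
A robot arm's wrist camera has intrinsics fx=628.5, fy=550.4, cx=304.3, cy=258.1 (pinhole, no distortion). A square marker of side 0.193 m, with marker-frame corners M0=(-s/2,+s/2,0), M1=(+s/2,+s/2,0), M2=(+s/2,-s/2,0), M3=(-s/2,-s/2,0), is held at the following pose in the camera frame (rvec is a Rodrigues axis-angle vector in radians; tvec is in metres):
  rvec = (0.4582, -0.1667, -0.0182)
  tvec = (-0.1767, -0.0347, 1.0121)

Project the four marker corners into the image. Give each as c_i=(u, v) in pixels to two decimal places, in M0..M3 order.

c0=(138.78, 288.36) c1=(255.27, 282.05) c2=(253.48, 187.35) c3=(126.54, 191.23)

Intrinsics K: fx=628.5, fy=550.4, cx=304.3, cy=258.1
Marker side s = 0.193 m; corners in marker frame (Z=0):
  M0 = (-0.0965, +0.0965, 0)
  M1 = (+0.0965, +0.0965, 0)
  M2 = (+0.0965, -0.0965, 0)
  M3 = (-0.0965, -0.0965, 0)
rvec = (0.4582, -0.1667, -0.0182), |rvec| = θ = 0.48792 rad = 27.956°
Rodrigues: sinθ=0.46879, 1−cosθ=0.11669; R = I + sinθ·[k]× + (1−cosθ)·[k]×²:
    [+0.98622 -0.01995 -0.16425]
    [-0.05493 +0.89693 -0.43875]
    [+0.15608 +0.44172 +0.88347]
t = (-0.1767, -0.0347, 1.0121) m
M0: Pc = R·M0+t = (-0.27380, +0.05715, +1.03966); u = 628.5·(-0.27380)/1.03966 + 304.3 = 138.7847, v = 550.4·(+0.05715)/1.03966 + 258.1 = 288.3575
M1: Pc = R·M1+t = (-0.08346, +0.04655, +1.06979); u = 628.5·(-0.08346)/1.06979 + 304.3 = 255.2699, v = 550.4·(+0.04655)/1.06979 + 258.1 = 282.0515
M2: Pc = R·M2+t = (-0.07960, -0.12655, +0.98454); u = 628.5·(-0.07960)/0.98454 + 304.3 = 253.4826, v = 550.4·(-0.12655)/0.98454 + 258.1 = 187.3505
M3: Pc = R·M3+t = (-0.26994, -0.11595, +0.95441); u = 628.5·(-0.26994)/0.95441 + 304.3 = 126.5361, v = 550.4·(-0.11595)/0.95441 + 258.1 = 191.2308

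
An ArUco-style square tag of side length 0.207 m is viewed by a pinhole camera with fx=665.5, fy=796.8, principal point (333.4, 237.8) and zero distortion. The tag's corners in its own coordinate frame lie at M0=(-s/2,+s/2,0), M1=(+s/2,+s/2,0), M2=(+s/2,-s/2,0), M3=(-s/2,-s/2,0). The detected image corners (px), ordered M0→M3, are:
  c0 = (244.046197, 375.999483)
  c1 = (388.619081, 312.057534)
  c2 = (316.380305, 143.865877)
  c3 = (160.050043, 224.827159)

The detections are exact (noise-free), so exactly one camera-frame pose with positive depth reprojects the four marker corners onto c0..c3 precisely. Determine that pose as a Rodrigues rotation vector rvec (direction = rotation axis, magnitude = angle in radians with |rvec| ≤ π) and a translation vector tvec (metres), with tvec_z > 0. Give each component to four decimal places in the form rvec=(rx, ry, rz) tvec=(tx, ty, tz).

rvec=(0.4863, 0.1361, -0.4240) tvec=(-0.0686, 0.0324, 0.8123)

Intrinsics K: fx=665.5, fy=796.8, cx=333.4, cy=237.8
Marker side s = 0.207 m; corners in marker frame (Z=0):
  M0 = (-0.1035, +0.1035, 0)
  M1 = (+0.1035, +0.1035, 0)
  M2 = (+0.1035, -0.1035, 0)
  M3 = (-0.1035, -0.1035, 0)
Detected image corners:
  c0 = (244.046197, 375.999483) px
  c1 = (388.619081, 312.057534) px
  c2 = (316.380305, 143.865877) px
  c3 = (160.050043, 224.827159) px
Planar DLT: solve 8×8 A·h = b for H (H[2,2]=1):
  H  [+648.17857 +522.90899 +277.21862]
  H  [-421.25453 +908.10995 +269.54301]
  H  [-0.27809 +0.52191 +1.00000]
B = K⁻¹H; ‖b₁‖=1.231008, ‖b₂‖=1.231008; λ = 2/(‖b₁‖+‖b₂‖) = 0.812342, sign → tz>0 ⇒ λ=+0.812342
r₁ = λ·B[:,0] = (+0.90437,-0.36205,-0.22590); r₂ = λ·B[:,1] = (+0.42589,+0.79929,+0.42397)
r₃ = r₁×r₂ = (+0.02706,-0.47964,+0.87705); SVD([r₁ r₂ r₃]) → R = UVᵀ:
  R  [+0.90437 +0.42589 +0.02706]
  R  [-0.36205 +0.79929 -0.47964]
  R  [-0.22590 +0.42397 +0.87705]
t = (-0.06858, +0.03236, +0.81234) m
tr R = 2.580712; θ = arccos((tr R − 1)/2) = 0.659406 rad = 37.781°
axis k = ((R−Rᵀ)₃₂, (R−Rᵀ)₁₃, (R−Rᵀ)₂₁) / (2 sinθ) = (+0.737461, +0.206452, -0.643062)
rvec = θ·k = (+0.486286, +0.136136, -0.424039)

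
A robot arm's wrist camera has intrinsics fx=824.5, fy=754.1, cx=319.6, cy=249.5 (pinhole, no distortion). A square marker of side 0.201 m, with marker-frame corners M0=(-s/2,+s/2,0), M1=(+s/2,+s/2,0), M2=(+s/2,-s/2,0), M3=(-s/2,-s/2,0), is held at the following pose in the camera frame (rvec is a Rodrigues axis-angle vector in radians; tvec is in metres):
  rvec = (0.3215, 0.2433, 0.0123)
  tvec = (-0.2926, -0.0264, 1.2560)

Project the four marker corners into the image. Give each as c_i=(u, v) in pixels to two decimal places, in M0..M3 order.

Intrinsics K: fx=824.5, fy=754.1, cx=319.6, cy=249.5
Marker side s = 0.201 m; corners in marker frame (Z=0):
  M0 = (-0.1005, +0.1005, 0)
  M1 = (+0.1005, +0.1005, 0)
  M2 = (+0.1005, -0.1005, 0)
  M3 = (-0.1005, -0.1005, 0)
rvec = (0.3215, 0.2433, 0.0123), |rvec| = θ = 0.40337 rad = 23.111°
Rodrigues: sinθ=0.39252, 1−cosθ=0.08026; R = I + sinθ·[k]× + (1−cosθ)·[k]×²:
    [+0.97073 +0.02661 +0.23871]
    [+0.05055 +0.94894 -0.31138]
    [-0.23481 +0.31433 +0.91982]
t = (-0.2926, -0.0264, 1.2560) m
M0: Pc = R·M0+t = (-0.38748, +0.06389, +1.31119); u = 824.5·(-0.38748)/1.31119 + 319.6 = 75.9431, v = 754.1·(+0.06389)/1.31119 + 249.5 = 286.2438
M1: Pc = R·M1+t = (-0.19237, +0.07405, +1.26399); u = 824.5·(-0.19237)/1.26399 + 319.6 = 194.1192, v = 754.1·(+0.07405)/1.26399 + 249.5 = 293.6778
M2: Pc = R·M2+t = (-0.19772, -0.11669, +1.20081); u = 824.5·(-0.19772)/1.20081 + 319.6 = 183.8441, v = 754.1·(-0.11669)/1.20081 + 249.5 = 176.2208
M3: Pc = R·M3+t = (-0.39283, -0.12685, +1.24801); u = 824.5·(-0.39283)/1.24801 + 319.6 = 60.0739, v = 754.1·(-0.12685)/1.24801 + 249.5 = 172.8523

c0=(75.94, 286.24) c1=(194.12, 293.68) c2=(183.84, 176.22) c3=(60.07, 172.85)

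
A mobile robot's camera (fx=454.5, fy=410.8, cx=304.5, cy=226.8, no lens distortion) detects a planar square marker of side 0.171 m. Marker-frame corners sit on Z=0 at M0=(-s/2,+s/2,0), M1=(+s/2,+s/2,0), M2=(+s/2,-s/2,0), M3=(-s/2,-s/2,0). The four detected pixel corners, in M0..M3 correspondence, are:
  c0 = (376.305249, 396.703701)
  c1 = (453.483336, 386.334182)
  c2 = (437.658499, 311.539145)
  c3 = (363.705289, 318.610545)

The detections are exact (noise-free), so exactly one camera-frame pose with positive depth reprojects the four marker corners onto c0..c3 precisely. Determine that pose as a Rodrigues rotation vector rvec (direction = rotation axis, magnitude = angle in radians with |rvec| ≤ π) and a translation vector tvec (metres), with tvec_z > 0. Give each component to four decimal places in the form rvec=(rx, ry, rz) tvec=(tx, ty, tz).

Intrinsics K: fx=454.5, fy=410.8, cx=304.5, cy=226.8
Marker side s = 0.171 m; corners in marker frame (Z=0):
  M0 = (-0.0855, +0.0855, 0)
  M1 = (+0.0855, +0.0855, 0)
  M2 = (+0.0855, -0.0855, 0)
  M3 = (-0.0855, -0.0855, 0)
Detected image corners:
  c0 = (376.305249, 396.703701) px
  c1 = (453.483336, 386.334182) px
  c2 = (437.658499, 311.539145) px
  c3 = (363.705289, 318.610545) px
Planar DLT: solve 8×8 A·h = b for H (H[2,2]=1):
  H  [+531.03000 -35.28848 +408.31931]
  H  [+26.66213 +344.12744 +352.26492]
  H  [+0.21913 -0.29078 +1.00000]
B = K⁻¹H; ‖b₁‖=1.046313, ‖b₂‖=1.046313; λ = 2/(‖b₁‖+‖b₂‖) = 0.955737, sign → tz>0 ⇒ λ=+0.955737
r₁ = λ·B[:,0] = (+0.97635,-0.05360,+0.20943); r₂ = λ·B[:,1] = (+0.11199,+0.95406,-0.27791)
r₃ = r₁×r₂ = (-0.18492,+0.29480,+0.93750); SVD([r₁ r₂ r₃]) → R = UVᵀ:
  R  [+0.97635 +0.11199 -0.18492]
  R  [-0.05360 +0.95406 +0.29480]
  R  [+0.20943 -0.27791 +0.93750]
t = (+0.21831, +0.29190, +0.95574) m
tr R = 2.867906; θ = arccos((tr R − 1)/2) = 0.365478 rad = 20.940°
axis k = ((R−Rᵀ)₃₂, (R−Rᵀ)₁₃, (R−Rᵀ)₂₁) / (2 sinθ) = (-0.801226, -0.551700, -0.231654)
rvec = θ·k = (-0.292831, -0.201634, -0.084664)

rvec=(-0.2928, -0.2016, -0.0847) tvec=(0.2183, 0.2919, 0.9557)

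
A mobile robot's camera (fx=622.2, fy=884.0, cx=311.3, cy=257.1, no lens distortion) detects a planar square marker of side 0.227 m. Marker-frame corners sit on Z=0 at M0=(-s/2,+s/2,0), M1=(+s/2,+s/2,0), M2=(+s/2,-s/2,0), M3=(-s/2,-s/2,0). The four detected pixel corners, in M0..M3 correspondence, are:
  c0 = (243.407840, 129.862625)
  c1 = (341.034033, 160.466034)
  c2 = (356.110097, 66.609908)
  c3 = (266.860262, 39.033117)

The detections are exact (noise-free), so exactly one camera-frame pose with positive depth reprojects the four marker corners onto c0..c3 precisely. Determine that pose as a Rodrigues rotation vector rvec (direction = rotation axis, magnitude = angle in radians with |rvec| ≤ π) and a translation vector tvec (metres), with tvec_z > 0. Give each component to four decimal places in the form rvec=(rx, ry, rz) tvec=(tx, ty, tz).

rvec=(-0.6304, -0.0428, 0.2218) tvec=(-0.0216, -0.2677, 1.4768)

Intrinsics K: fx=622.2, fy=884.0, cx=311.3, cy=257.1
Marker side s = 0.227 m; corners in marker frame (Z=0):
  M0 = (-0.1135, +0.1135, 0)
  M1 = (+0.1135, +0.1135, 0)
  M2 = (+0.1135, -0.1135, 0)
  M3 = (-0.1135, -0.1135, 0)
Detected image corners:
  c0 = (243.407840, 129.862625) px
  c1 = (341.034033, 160.466034) px
  c2 = (356.110097, 66.609908) px
  c3 = (266.860262, 39.033117) px
Planar DLT: solve 8×8 A·h = b for H (H[2,2]=1):
  H  [+405.12311 -205.27823 +302.18955]
  H  [+125.99129 +367.30547 +96.87214]
  H  [-0.01876 -0.39878 +1.00000]
B = K⁻¹H; ‖b₁‖=0.677134, ‖b₂‖=0.677134; λ = 2/(‖b₁‖+‖b₂‖) = 1.476812, sign → tz>0 ⇒ λ=+1.476812
r₁ = λ·B[:,0] = (+0.97543,+0.21854,-0.02771); r₂ = λ·B[:,1] = (-0.19258,+0.78490,-0.58893)
r₃ = r₁×r₂ = (-0.10696,+0.57980,+0.80771); SVD([r₁ r₂ r₃]) → R = UVᵀ:
  R  [+0.97543 -0.19258 -0.10696]
  R  [+0.21854 +0.78490 +0.57980]
  R  [-0.02771 -0.58893 +0.80771]
t = (-0.02162, -0.26768, +1.47681) m
tr R = 2.568047; θ = arccos((tr R − 1)/2) = 0.669675 rad = 38.370°
axis k = ((R−Rᵀ)₃₂, (R−Rᵀ)₁₃, (R−Rᵀ)₂₁) / (2 sinθ) = (-0.941414, -0.063837, +0.331157)
rvec = θ·k = (-0.630441, -0.042750, +0.221768)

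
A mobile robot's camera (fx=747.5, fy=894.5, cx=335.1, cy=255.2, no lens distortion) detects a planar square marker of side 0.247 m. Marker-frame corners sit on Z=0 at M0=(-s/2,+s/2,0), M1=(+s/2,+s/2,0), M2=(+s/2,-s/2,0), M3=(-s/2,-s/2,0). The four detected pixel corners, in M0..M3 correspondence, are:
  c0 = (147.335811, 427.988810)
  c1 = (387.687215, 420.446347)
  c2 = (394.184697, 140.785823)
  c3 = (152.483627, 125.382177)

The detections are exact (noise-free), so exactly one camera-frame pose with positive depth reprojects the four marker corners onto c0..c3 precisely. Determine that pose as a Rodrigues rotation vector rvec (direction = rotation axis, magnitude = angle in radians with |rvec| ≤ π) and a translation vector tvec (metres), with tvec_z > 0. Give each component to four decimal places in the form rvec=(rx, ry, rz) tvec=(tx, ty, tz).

Intrinsics K: fx=747.5, fy=894.5, cx=335.1, cy=255.2
Marker side s = 0.247 m; corners in marker frame (Z=0):
  M0 = (-0.1235, +0.1235, 0)
  M1 = (+0.1235, +0.1235, 0)
  M2 = (+0.1235, -0.1235, 0)
  M3 = (-0.1235, -0.1235, 0)
Detected image corners:
  c0 = (147.335811, 427.988810) px
  c1 = (387.687215, 420.446347) px
  c2 = (394.184697, 140.785823) px
  c3 = (152.483627, 125.382177) px
Planar DLT: solve 8×8 A·h = b for H (H[2,2]=1):
  H  [+1061.98414 -15.46843 +275.15502]
  H  [+104.54089 +1185.31277 +279.27410]
  H  [+0.31868 +0.03037 +1.00000]
B = K⁻¹H; ‖b₁‖=1.317245, ‖b₂‖=1.317245; λ = 2/(‖b₁‖+‖b₂‖) = 0.759160, sign → tz>0 ⇒ λ=+0.759160
r₁ = λ·B[:,0] = (+0.97009,+0.01970,+0.24193); r₂ = λ·B[:,1] = (-0.02605,+0.99939,+0.02306)
r₃ = r₁×r₂ = (-0.24133,-0.02867,+0.97002); SVD([r₁ r₂ r₃]) → R = UVᵀ:
  R  [+0.97009 -0.02605 -0.24133]
  R  [+0.01970 +0.99939 -0.02867]
  R  [+0.24193 +0.02306 +0.97002]
t = (-0.06088, +0.02043, +0.75916) m
tr R = 2.939507; θ = arccos((tr R − 1)/2) = 0.246578 rad = 14.128°
axis k = ((R−Rᵀ)₃₂, (R−Rᵀ)₁₃, (R−Rᵀ)₂₁) / (2 sinθ) = (+0.105950, -0.989946, +0.093708)
rvec = θ·k = (+0.026125, -0.244099, +0.023106)

rvec=(0.0261, -0.2441, 0.0231) tvec=(-0.0609, 0.0204, 0.7592)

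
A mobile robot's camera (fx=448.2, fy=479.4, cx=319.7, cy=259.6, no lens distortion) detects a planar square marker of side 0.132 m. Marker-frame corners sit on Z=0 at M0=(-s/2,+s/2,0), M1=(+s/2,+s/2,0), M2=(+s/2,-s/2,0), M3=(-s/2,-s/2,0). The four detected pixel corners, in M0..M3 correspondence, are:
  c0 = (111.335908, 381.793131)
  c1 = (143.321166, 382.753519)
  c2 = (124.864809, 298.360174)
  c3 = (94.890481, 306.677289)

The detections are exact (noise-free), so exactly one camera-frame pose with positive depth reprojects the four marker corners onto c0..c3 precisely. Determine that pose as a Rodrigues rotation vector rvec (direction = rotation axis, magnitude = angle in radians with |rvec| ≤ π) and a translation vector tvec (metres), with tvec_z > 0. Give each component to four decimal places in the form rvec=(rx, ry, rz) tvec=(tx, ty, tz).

Intrinsics K: fx=448.2, fy=479.4, cx=319.7, cy=259.6
Marker side s = 0.132 m; corners in marker frame (Z=0):
  M0 = (-0.0660, +0.0660, 0)
  M1 = (+0.0660, +0.0660, 0)
  M2 = (+0.0660, -0.0660, 0)
  M3 = (-0.0660, -0.0660, 0)
Detected image corners:
  c0 = (111.335908, 381.793131) px
  c1 = (143.321166, 382.753519) px
  c2 = (124.864809, 298.360174) px
  c3 = (94.890481, 306.677289) px
Planar DLT: solve 8×8 A·h = b for H (H[2,2]=1):
  H  [+130.20299 +132.29948 +117.70498]
  H  [-329.52225 +603.71312 +342.51493]
  H  [-0.88105 +0.00454 +1.00000]
B = K⁻¹H; ‖b₁‖=1.290319, ‖b₂‖=1.290319; λ = 2/(‖b₁‖+‖b₂‖) = 0.775002, sign → tz>0 ⇒ λ=+0.775002
r₁ = λ·B[:,0] = (+0.71219,-0.16296,-0.68281); r₂ = λ·B[:,1] = (+0.22625,+0.97406,+0.00352)
r₃ = r₁×r₂ = (+0.66453,-0.15700,+0.73059); SVD([r₁ r₂ r₃]) → R = UVᵀ:
  R  [+0.71219 +0.22625 +0.66453]
  R  [-0.16296 +0.97406 -0.15700]
  R  [-0.68281 +0.00352 +0.73059]
t = (-0.34928, +0.13404, +0.77500) m
tr R = 2.416835; θ = arccos((tr R − 1)/2) = 0.783542 rad = 44.894°
axis k = ((R−Rᵀ)₃₂, (R−Rᵀ)₁₃, (R−Rᵀ)₂₁) / (2 sinθ) = (+0.113713, +0.954486, -0.275727)
rvec = θ·k = (+0.089099, +0.747880, -0.216044)

rvec=(0.0891, 0.7479, -0.2160) tvec=(-0.3493, 0.1340, 0.7750)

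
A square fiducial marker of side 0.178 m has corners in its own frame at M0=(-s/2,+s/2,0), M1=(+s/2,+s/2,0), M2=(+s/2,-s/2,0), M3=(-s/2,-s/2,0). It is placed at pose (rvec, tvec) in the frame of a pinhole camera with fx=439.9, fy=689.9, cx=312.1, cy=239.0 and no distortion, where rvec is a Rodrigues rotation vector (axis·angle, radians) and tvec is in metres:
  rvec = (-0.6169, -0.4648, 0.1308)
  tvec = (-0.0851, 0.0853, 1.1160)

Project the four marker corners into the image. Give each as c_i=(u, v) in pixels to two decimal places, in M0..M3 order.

Intrinsics K: fx=439.9, fy=689.9, cx=312.1, cy=239.0
Marker side s = 0.178 m; corners in marker frame (Z=0):
  M0 = (-0.0890, +0.0890, 0)
  M1 = (+0.0890, +0.0890, 0)
  M2 = (+0.0890, -0.0890, 0)
  M3 = (-0.0890, -0.0890, 0)
rvec = (-0.6169, -0.4648, 0.1308), |rvec| = θ = 0.78340 rad = 44.885°
Rodrigues: sinθ=0.70569, 1−cosθ=0.29148; R = I + sinθ·[k]× + (1−cosθ)·[k]×²:
    [+0.88927 +0.01836 -0.45702]
    [+0.25401 +0.81113 +0.52683]
    [+0.38037 -0.58458 +0.71664]
t = (-0.0851, 0.0853, 1.1160) m
M0: Pc = R·M0+t = (-0.16261, +0.13488, +1.03012); u = 439.9·(-0.16261)/1.03012 + 312.1 = 242.6589, v = 689.9·(+0.13488)/1.03012 + 239.0 = 329.3352
M1: Pc = R·M1+t = (-0.00432, +0.18010, +1.09783); u = 439.9·(-0.00432)/1.09783 + 312.1 = 310.3684, v = 689.9·(+0.18010)/1.09783 + 239.0 = 352.1774
M2: Pc = R·M2+t = (-0.00759, +0.03572, +1.20188); u = 439.9·(-0.00759)/1.20188 + 312.1 = 309.3223, v = 689.9·(+0.03572)/1.20188 + 239.0 = 259.5019
M3: Pc = R·M3+t = (-0.16588, -0.00950, +1.13417); u = 439.9·(-0.16588)/1.13417 + 312.1 = 247.7625, v = 689.9·(-0.00950)/1.13417 + 239.0 = 233.2231

c0=(242.66, 329.34) c1=(310.37, 352.18) c2=(309.32, 259.50) c3=(247.76, 233.22)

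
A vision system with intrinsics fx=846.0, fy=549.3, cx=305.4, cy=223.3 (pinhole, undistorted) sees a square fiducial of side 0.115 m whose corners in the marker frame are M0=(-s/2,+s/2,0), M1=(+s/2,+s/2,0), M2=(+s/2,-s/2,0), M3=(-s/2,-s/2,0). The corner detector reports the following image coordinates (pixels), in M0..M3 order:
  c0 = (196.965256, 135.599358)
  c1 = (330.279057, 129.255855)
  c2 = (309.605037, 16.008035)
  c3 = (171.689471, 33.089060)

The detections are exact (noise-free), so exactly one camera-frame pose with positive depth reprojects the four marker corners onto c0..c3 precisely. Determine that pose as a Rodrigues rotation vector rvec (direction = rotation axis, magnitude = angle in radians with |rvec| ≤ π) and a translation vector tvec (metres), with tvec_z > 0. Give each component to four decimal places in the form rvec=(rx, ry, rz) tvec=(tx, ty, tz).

rvec=(0.2922, 0.5145, -0.0567) tvec=(-0.0400, -0.1570, 0.6021)

Intrinsics K: fx=846.0, fy=549.3, cx=305.4, cy=223.3
Marker side s = 0.115 m; corners in marker frame (Z=0):
  M0 = (-0.0575, +0.0575, 0)
  M1 = (+0.0575, +0.0575, 0)
  M2 = (+0.0575, -0.0575, 0)
  M3 = (-0.0575, -0.0575, 0)
Detected image corners:
  c0 = (196.965256, 135.599358) px
  c1 = (330.279057, 129.255855) px
  c2 = (309.605037, 16.008035) px
  c3 = (171.689471, 33.089060) px
Planar DLT: solve 8×8 A·h = b for H (H[2,2]=1):
  H  [+972.40807 +310.07838 +249.23025]
  H  [-164.91741 +969.92344 +80.10884]
  H  [-0.81842 +0.43372 +1.00000]
B = K⁻¹H; ‖b₁‖=1.660868, ‖b₂‖=1.660868; λ = 2/(‖b₁‖+‖b₂‖) = 0.602095, sign → tz>0 ⇒ λ=+0.602095
r₁ = λ·B[:,0] = (+0.86994,+0.01955,-0.49276); r₂ = λ·B[:,1] = (+0.12641,+0.95699,+0.26114)
r₃ = r₁×r₂ = (+0.47667,-0.28947,+0.83005); SVD([r₁ r₂ r₃]) → R = UVᵀ:
  R  [+0.86994 +0.12641 +0.47667]
  R  [+0.01955 +0.95699 -0.28947]
  R  [-0.49276 +0.26114 +0.83005]
t = (-0.03998, -0.15695, +0.60209) m
tr R = 2.656986; θ = arccos((tr R − 1)/2) = 0.594385 rad = 34.056°
axis k = ((R−Rᵀ)₃₂, (R−Rᵀ)₁₃, (R−Rᵀ)₂₁) / (2 sinθ) = (+0.491613, +0.865571, -0.095414)
rvec = θ·k = (+0.292207, +0.514483, -0.056713)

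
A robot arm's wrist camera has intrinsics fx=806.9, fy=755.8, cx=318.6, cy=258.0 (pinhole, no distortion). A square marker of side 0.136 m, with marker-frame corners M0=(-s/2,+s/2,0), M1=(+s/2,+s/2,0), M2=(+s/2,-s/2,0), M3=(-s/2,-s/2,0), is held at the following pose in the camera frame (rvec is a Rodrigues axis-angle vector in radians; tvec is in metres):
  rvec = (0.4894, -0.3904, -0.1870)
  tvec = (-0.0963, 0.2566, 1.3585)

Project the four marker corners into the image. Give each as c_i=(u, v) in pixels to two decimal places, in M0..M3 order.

Intrinsics K: fx=806.9, fy=755.8, cx=318.6, cy=258.0
Marker side s = 0.136 m; corners in marker frame (Z=0):
  M0 = (-0.0680, +0.0680, 0)
  M1 = (+0.0680, +0.0680, 0)
  M2 = (+0.0680, -0.0680, 0)
  M3 = (-0.0680, -0.0680, 0)
rvec = (0.4894, -0.3904, -0.1870), |rvec| = θ = 0.65337 rad = 37.435°
Rodrigues: sinθ=0.60787, 1−cosθ=0.20596; R = I + sinθ·[k]× + (1−cosθ)·[k]×²:
    [+0.90960 +0.08180 -0.40736]
    [-0.26616 +0.86757 -0.42009]
    [+0.31906 +0.49054 +0.81091]
t = (-0.0963, 0.2566, 1.3585) m
M0: Pc = R·M0+t = (-0.15259, +0.33369, +1.37016); u = 806.9·(-0.15259)/1.37016 + 318.6 = 228.7382, v = 755.8·(+0.33369)/1.37016 + 258.0 = 442.0701
M1: Pc = R·M1+t = (-0.02889, +0.29750, +1.41355); u = 806.9·(-0.02889)/1.41355 + 318.6 = 302.1113, v = 755.8·(+0.29750)/1.41355 + 258.0 = 417.0657
M2: Pc = R·M2+t = (-0.04001, +0.17951, +1.34684); u = 806.9·(-0.04001)/1.34684 + 318.6 = 294.6300, v = 755.8·(+0.17951)/1.34684 + 258.0 = 358.7328
M3: Pc = R·M3+t = (-0.16371, +0.21570, +1.30345); u = 806.9·(-0.16371)/1.30345 + 318.6 = 217.2524, v = 755.8·(+0.21570)/1.30345 + 258.0 = 383.0751

c0=(228.74, 442.07) c1=(302.11, 417.07) c2=(294.63, 358.73) c3=(217.25, 383.08)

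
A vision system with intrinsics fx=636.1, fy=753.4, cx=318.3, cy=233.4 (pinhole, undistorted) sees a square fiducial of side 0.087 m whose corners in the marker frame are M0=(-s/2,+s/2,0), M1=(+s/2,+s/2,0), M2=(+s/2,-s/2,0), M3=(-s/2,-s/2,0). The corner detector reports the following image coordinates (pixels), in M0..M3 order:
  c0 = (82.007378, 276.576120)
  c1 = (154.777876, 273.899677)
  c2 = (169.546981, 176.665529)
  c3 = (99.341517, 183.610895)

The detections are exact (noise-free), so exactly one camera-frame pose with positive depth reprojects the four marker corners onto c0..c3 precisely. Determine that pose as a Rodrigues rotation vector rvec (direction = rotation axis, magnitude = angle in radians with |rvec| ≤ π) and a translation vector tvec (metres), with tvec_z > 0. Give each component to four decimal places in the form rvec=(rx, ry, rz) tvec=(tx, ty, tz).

Intrinsics K: fx=636.1, fy=753.4, cx=318.3, cy=233.4
Marker side s = 0.087 m; corners in marker frame (Z=0):
  M0 = (-0.0435, +0.0435, 0)
  M1 = (+0.0435, +0.0435, 0)
  M2 = (+0.0435, -0.0435, 0)
  M3 = (-0.0435, -0.0435, 0)
Detected image corners:
  c0 = (82.007378, 276.576120) px
  c1 = (154.777876, 273.899677) px
  c2 = (169.546981, 176.665529) px
  c3 = (99.341517, 183.610895) px
Planar DLT: solve 8×8 A·h = b for H (H[2,2]=1):
  H  [+752.71357 -252.40044 +125.76070]
  H  [-179.50174 +970.85678 +226.63963]
  H  [-0.54300 -0.53434 +1.00000]
B = K⁻¹H; ‖b₁‖=1.554633, ‖b₂‖=1.554633; λ = 2/(‖b₁‖+‖b₂‖) = 0.643239, sign → tz>0 ⇒ λ=+0.643239
r₁ = λ·B[:,0] = (+0.93594,-0.04505,-0.34928); r₂ = λ·B[:,1] = (-0.08324,+0.93538,-0.34371)
r₃ = r₁×r₂ = (+0.34219,+0.35077,+0.87170); SVD([r₁ r₂ r₃]) → R = UVᵀ:
  R  [+0.93594 -0.08324 +0.34219]
  R  [-0.04505 +0.93538 +0.35077]
  R  [-0.34928 -0.34371 +0.87170]
t = (-0.19470, -0.00577, +0.64324) m
tr R = 2.743020; θ = arccos((tr R − 1)/2) = 0.512523 rad = 29.365°
axis k = ((R−Rᵀ)₃₂, (R−Rᵀ)₁₃, (R−Rᵀ)₂₁) / (2 sinθ) = (-0.708103, +0.705034, +0.038941)
rvec = θ·k = (-0.362919, +0.361346, +0.019958)

rvec=(-0.3629, 0.3613, 0.0200) tvec=(-0.1947, -0.0058, 0.6432)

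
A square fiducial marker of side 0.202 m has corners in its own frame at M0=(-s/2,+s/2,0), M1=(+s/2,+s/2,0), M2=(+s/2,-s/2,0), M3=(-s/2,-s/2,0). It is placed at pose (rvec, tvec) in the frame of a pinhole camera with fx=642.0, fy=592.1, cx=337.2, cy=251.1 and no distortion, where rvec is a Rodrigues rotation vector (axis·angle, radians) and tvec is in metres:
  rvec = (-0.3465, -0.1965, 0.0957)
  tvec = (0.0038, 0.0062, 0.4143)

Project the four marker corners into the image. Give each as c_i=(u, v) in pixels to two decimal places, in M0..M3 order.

c0=(158.23, 395.12) c1=(493.12, 420.46) c2=(486.29, 155.26) c3=(205.10, 112.34)

Intrinsics K: fx=642.0, fy=592.1, cx=337.2, cy=251.1
Marker side s = 0.202 m; corners in marker frame (Z=0):
  M0 = (-0.1010, +0.1010, 0)
  M1 = (+0.1010, +0.1010, 0)
  M2 = (+0.1010, -0.1010, 0)
  M3 = (-0.1010, -0.1010, 0)
rvec = (-0.3465, -0.1965, 0.0957), |rvec| = θ = 0.40967 rad = 23.473°
Rodrigues: sinθ=0.39831, 1−cosθ=0.08275; R = I + sinθ·[k]× + (1−cosθ)·[k]×²:
    [+0.97645 -0.05948 -0.20740]
    [+0.12662 +0.93629 +0.32762]
    [+0.17470 -0.34616 +0.92177]
t = (0.0038, 0.0062, 0.4143) m
M0: Pc = R·M0+t = (-0.10083, +0.08798, +0.36169); u = 642.0·(-0.10083)/0.36169 + 337.2 = 158.2315, v = 592.1·(+0.08798)/0.36169 + 251.1 = 395.1203
M1: Pc = R·M1+t = (+0.09641, +0.11355, +0.39698); u = 642.0·(+0.09641)/0.39698 + 337.2 = 493.1209, v = 592.1·(+0.11355)/0.39698 + 251.1 = 420.4649
M2: Pc = R·M2+t = (+0.10843, -0.07558, +0.46691); u = 642.0·(+0.10843)/0.46691 + 337.2 = 486.2894, v = 592.1·(-0.07558)/0.46691 + 251.1 = 155.2584
M3: Pc = R·M3+t = (-0.08881, -0.10115, +0.43162); u = 642.0·(-0.08881)/0.43162 + 337.2 = 205.0954, v = 592.1·(-0.10115)/0.43162 + 251.1 = 112.3363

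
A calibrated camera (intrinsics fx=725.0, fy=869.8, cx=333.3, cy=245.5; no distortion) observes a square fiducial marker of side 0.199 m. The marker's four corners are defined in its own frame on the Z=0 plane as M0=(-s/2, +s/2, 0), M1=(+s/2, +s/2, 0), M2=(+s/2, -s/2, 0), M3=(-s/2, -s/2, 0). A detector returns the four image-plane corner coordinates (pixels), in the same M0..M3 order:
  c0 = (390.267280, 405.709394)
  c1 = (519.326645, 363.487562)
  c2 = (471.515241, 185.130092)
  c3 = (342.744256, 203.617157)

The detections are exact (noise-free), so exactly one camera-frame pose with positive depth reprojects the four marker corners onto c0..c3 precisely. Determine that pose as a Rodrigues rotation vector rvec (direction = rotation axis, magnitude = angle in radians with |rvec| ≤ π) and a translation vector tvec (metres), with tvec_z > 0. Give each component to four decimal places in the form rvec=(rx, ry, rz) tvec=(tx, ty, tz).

Intrinsics K: fx=725.0, fy=869.8, cx=333.3, cy=245.5
Marker side s = 0.199 m; corners in marker frame (Z=0):
  M0 = (-0.0995, +0.0995, 0)
  M1 = (+0.0995, +0.0995, 0)
  M2 = (+0.0995, -0.0995, 0)
  M3 = (-0.0995, -0.0995, 0)
Detected image corners:
  c0 = (390.267280, 405.709394) px
  c1 = (519.326645, 363.487562) px
  c2 = (471.515241, 185.130092) px
  c3 = (342.744256, 203.617157) px
Planar DLT: solve 8×8 A·h = b for H (H[2,2]=1):
  H  [+902.22572 +140.65567 +434.20538]
  H  [+19.73059 +885.95391 +286.42228]
  H  [+0.59037 -0.22953 +1.00000]
B = K⁻¹H; ‖b₁‖=1.147200, ‖b₂‖=1.147200; λ = 2/(‖b₁‖+‖b₂‖) = 0.871688, sign → tz>0 ⇒ λ=+0.871688
r₁ = λ·B[:,0] = (+0.84819,-0.12548,+0.51462); r₂ = λ·B[:,1] = (+0.26110,+0.94435,-0.20008)
r₃ = r₁×r₂ = (-0.46087,+0.30407,+0.83375); SVD([r₁ r₂ r₃]) → R = UVᵀ:
  R  [+0.84819 +0.26110 -0.46087]
  R  [-0.12548 +0.94435 +0.30407]
  R  [+0.51462 -0.20008 +0.83375]
t = (+0.12132, +0.04101, +0.87169) m
tr R = 2.626287; θ = arccos((tr R − 1)/2) = 0.621264 rad = 35.596°
axis k = ((R−Rᵀ)₃₂, (R−Rᵀ)₁₃, (R−Rᵀ)₂₁) / (2 sinθ) = (-0.433075, -0.837959, -0.332072)
rvec = θ·k = (-0.269054, -0.520593, -0.206304)

rvec=(-0.2691, -0.5206, -0.2063) tvec=(0.1213, 0.0410, 0.8717)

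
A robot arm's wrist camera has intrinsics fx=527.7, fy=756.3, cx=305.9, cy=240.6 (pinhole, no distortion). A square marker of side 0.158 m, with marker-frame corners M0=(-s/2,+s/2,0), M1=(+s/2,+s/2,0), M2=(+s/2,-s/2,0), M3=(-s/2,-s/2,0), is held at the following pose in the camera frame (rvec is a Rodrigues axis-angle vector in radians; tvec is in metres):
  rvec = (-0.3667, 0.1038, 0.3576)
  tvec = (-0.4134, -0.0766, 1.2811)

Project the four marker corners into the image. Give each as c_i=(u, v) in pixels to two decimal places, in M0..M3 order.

Intrinsics K: fx=527.7, fy=756.3, cx=305.9, cy=240.6
Marker side s = 0.158 m; corners in marker frame (Z=0):
  M0 = (-0.0790, +0.0790, 0)
  M1 = (+0.0790, +0.0790, 0)
  M2 = (+0.0790, -0.0790, 0)
  M3 = (-0.0790, -0.0790, 0)
rvec = (-0.3667, 0.1038, 0.3576), |rvec| = θ = 0.52261 rad = 29.943°
Rodrigues: sinθ=0.49914, 1−cosθ=0.13348; R = I + sinθ·[k]× + (1−cosθ)·[k]×²:
    [+0.93224 -0.36015 +0.03505]
    [+0.32294 +0.87179 +0.36838]
    [-0.16323 -0.33209 +0.92902]
t = (-0.4134, -0.0766, 1.2811) m
M0: Pc = R·M0+t = (-0.51550, -0.03324, +1.26776); u = 527.7·(-0.51550)/1.26776 + 305.9 = 91.3258, v = 756.3·(-0.03324)/1.26776 + 240.6 = 220.7695
M1: Pc = R·M1+t = (-0.36820, +0.01778, +1.24197); u = 527.7·(-0.36820)/1.24197 + 305.9 = 149.4537, v = 756.3·(+0.01778)/1.24197 + 240.6 = 251.4292
M2: Pc = R·M2+t = (-0.31130, -0.11996, +1.29444); u = 527.7·(-0.31130)/1.29444 + 305.9 = 178.9927, v = 756.3·(-0.11996)/1.29444 + 240.6 = 170.5120
M3: Pc = R·M3+t = (-0.45860, -0.17098, +1.32023); u = 527.7·(-0.45860)/1.32023 + 305.9 = 122.5981, v = 756.3·(-0.17098)/1.32023 + 240.6 = 142.6514

c0=(91.33, 220.77) c1=(149.45, 251.43) c2=(178.99, 170.51) c3=(122.60, 142.65)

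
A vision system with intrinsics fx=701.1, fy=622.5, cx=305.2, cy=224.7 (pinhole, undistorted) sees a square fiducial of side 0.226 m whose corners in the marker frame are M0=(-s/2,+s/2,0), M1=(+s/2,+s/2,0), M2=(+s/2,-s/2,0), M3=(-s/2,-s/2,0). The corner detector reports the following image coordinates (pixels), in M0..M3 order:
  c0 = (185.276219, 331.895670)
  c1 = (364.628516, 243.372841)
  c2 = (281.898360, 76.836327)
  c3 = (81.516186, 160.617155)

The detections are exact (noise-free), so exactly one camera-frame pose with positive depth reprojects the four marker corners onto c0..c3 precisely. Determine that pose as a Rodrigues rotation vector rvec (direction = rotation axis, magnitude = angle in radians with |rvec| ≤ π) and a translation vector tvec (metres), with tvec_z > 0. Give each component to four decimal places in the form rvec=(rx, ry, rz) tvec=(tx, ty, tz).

Intrinsics K: fx=701.1, fy=622.5, cx=305.2, cy=224.7
Marker side s = 0.226 m; corners in marker frame (Z=0):
  M0 = (-0.1130, +0.1130, 0)
  M1 = (+0.1130, +0.1130, 0)
  M2 = (+0.1130, -0.1130, 0)
  M3 = (-0.1130, -0.1130, 0)
Detected image corners:
  c0 = (185.276219, 331.895670) px
  c1 = (364.628516, 243.372841) px
  c2 = (281.898360, 76.836327) px
  c3 = (81.516186, 160.617155) px
Planar DLT: solve 8×8 A·h = b for H (H[2,2]=1):
  H  [+906.64195 +489.36336 +233.34767]
  H  [-320.80980 +816.74174 +204.99854]
  H  [+0.29924 +0.34313 +1.00000]
B = K⁻¹H; ‖b₁‖=1.352956, ‖b₂‖=1.352956; λ = 2/(‖b₁‖+‖b₂‖) = 0.739122, sign → tz>0 ⇒ λ=+0.739122
r₁ = λ·B[:,0] = (+0.85953,-0.46075,+0.22118); r₂ = λ·B[:,1] = (+0.40550,+0.87821,+0.25362)
r₃ = r₁×r₂ = (-0.31109,-0.12831,+0.94168); SVD([r₁ r₂ r₃]) → R = UVᵀ:
  R  [+0.85953 +0.40550 -0.31109]
  R  [-0.46075 +0.87821 -0.12831]
  R  [+0.22118 +0.25362 +0.94168]
t = (-0.07575, -0.02339, +0.73912) m
tr R = 2.679417; θ = arccos((tr R − 1)/2) = 0.574050 rad = 32.891°
axis k = ((R−Rᵀ)₃₂, (R−Rᵀ)₁₃, (R−Rᵀ)₂₁) / (2 sinθ) = (+0.351655, -0.490083, -0.797595)
rvec = θ·k = (+0.201868, -0.281332, -0.457859)

rvec=(0.2019, -0.2813, -0.4579) tvec=(-0.0757, -0.0234, 0.7391)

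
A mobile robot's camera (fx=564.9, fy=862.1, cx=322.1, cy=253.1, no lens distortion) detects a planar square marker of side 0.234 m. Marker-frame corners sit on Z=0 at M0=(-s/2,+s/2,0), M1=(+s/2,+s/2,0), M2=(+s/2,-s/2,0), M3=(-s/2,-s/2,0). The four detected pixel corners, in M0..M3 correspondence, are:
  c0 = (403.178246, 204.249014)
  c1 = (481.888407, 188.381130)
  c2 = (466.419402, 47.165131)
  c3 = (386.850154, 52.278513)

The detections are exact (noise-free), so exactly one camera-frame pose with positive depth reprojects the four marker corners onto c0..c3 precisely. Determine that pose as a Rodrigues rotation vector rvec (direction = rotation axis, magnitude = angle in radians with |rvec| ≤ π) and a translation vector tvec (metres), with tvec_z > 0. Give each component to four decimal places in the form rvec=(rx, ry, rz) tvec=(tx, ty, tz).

rvec=(-0.0566, -0.4346, -0.1518) tvec=(0.2734, -0.2051, 1.3556)

Intrinsics K: fx=564.9, fy=862.1, cx=322.1, cy=253.1
Marker side s = 0.234 m; corners in marker frame (Z=0):
  M0 = (-0.1170, +0.1170, 0)
  M1 = (+0.1170, +0.1170, 0)
  M2 = (+0.1170, -0.1170, 0)
  M3 = (-0.1170, -0.1170, 0)
Detected image corners:
  c0 = (403.178246, 204.249014) px
  c1 = (481.888407, 188.381130) px
  c2 = (466.419402, 47.165131) px
  c3 = (386.850154, 52.278513) px
Planar DLT: solve 8×8 A·h = b for H (H[2,2]=1):
  H  [+473.94795 +60.76668 +436.01490]
  H  [-6.36347 +623.61481 +122.68648]
  H  [+0.31235 -0.01636 +1.00000]
B = K⁻¹H; ‖b₁‖=0.737674, ‖b₂‖=0.737674; λ = 2/(‖b₁‖+‖b₂‖) = 1.355612, sign → tz>0 ⇒ λ=+1.355612
r₁ = λ·B[:,0] = (+0.89592,-0.13432,+0.42342); r₂ = λ·B[:,1] = (+0.15847,+0.98712,-0.02217)
r₃ = r₁×r₂ = (-0.41499,+0.08697,+0.90566); SVD([r₁ r₂ r₃]) → R = UVᵀ:
  R  [+0.89592 +0.15847 -0.41499]
  R  [-0.13432 +0.98712 +0.08697]
  R  [+0.42342 -0.02217 +0.90566]
t = (+0.27337, -0.20507, +1.35561) m
tr R = 2.788698; θ = arccos((tr R − 1)/2) = 0.463822 rad = 26.575°
axis k = ((R−Rᵀ)₃₂, (R−Rᵀ)₁₃, (R−Rᵀ)₂₁) / (2 sinθ) = (-0.121979, -0.937039, -0.327228)
rvec = θ·k = (-0.056577, -0.434619, -0.151776)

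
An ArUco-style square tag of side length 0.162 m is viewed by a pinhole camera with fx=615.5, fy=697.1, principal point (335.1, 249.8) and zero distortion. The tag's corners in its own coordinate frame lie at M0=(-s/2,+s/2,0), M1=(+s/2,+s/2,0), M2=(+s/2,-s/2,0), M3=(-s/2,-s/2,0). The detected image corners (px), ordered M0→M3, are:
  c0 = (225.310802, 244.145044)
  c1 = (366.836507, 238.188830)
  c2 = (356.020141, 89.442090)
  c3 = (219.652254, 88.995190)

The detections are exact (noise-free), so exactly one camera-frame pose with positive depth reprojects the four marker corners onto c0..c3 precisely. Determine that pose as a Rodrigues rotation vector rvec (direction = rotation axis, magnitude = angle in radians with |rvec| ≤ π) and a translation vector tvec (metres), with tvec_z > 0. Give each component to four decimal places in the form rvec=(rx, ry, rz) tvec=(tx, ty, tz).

rvec=(-0.1816, -0.1797, -0.0561) tvec=(-0.0485, -0.0883, 0.7144)

Intrinsics K: fx=615.5, fy=697.1, cx=335.1, cy=249.8
Marker side s = 0.162 m; corners in marker frame (Z=0):
  M0 = (-0.0810, +0.0810, 0)
  M1 = (+0.0810, +0.0810, 0)
  M2 = (+0.0810, -0.0810, 0)
  M3 = (-0.0810, -0.0810, 0)
Detected image corners:
  c0 = (225.310802, 244.145044) px
  c1 = (366.836507, 238.188830) px
  c2 = (356.020141, 89.442090) px
  c3 = (219.652254, 88.995190) px
Planar DLT: solve 8×8 A·h = b for H (H[2,2]=1):
  H  [+932.03270 -20.14629 +293.31231]
  H  [+25.62600 +897.18659 +163.66086]
  H  [+0.25570 -0.24430 +1.00000]
B = K⁻¹H; ‖b₁‖=1.399707, ‖b₂‖=1.399707; λ = 2/(‖b₁‖+‖b₂‖) = 0.714435, sign → tz>0 ⇒ λ=+0.714435
r₁ = λ·B[:,0] = (+0.98239,-0.03920,+0.18268); r₂ = λ·B[:,1] = (+0.07164,+0.98204,-0.17454)
r₃ = r₁×r₂ = (-0.17256,+0.18455,+0.96756); SVD([r₁ r₂ r₃]) → R = UVᵀ:
  R  [+0.98239 +0.07164 -0.17256]
  R  [-0.03920 +0.98204 +0.18455]
  R  [+0.18268 -0.17454 +0.96756]
t = (-0.04850, -0.08828, +0.71444) m
tr R = 2.931989; θ = arccos((tr R − 1)/2) = 0.261534 rad = 14.985°
axis k = ((R−Rᵀ)₃₂, (R−Rᵀ)₁₃, (R−Rᵀ)₂₁) / (2 sinθ) = (-0.694389, -0.686939, -0.214333)
rvec = θ·k = (-0.181606, -0.179658, -0.056055)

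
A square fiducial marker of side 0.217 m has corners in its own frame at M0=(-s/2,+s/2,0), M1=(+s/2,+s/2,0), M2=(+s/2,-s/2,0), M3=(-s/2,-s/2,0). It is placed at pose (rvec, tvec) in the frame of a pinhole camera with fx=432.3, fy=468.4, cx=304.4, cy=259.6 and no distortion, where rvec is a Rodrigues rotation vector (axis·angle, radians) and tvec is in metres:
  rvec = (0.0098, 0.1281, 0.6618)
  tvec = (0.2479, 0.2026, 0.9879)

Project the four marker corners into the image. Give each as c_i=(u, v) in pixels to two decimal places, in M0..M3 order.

Intrinsics K: fx=432.3, fy=468.4, cx=304.4, cy=259.6
Marker side s = 0.217 m; corners in marker frame (Z=0):
  M0 = (-0.1085, +0.1085, 0)
  M1 = (+0.1085, +0.1085, 0)
  M2 = (+0.1085, -0.1085, 0)
  M3 = (-0.1085, -0.1085, 0)
rvec = (0.0098, 0.1281, 0.6618), |rvec| = θ = 0.67415 rad = 38.626°
Rodrigues: sinθ=0.62424, 1−cosθ=0.21877; R = I + sinθ·[k]× + (1−cosθ)·[k]×²:
    [+0.78128 -0.61219 +0.12174]
    [+0.61340 +0.78913 +0.03173]
    [-0.11549 +0.04988 +0.99206]
t = (0.2479, 0.2026, 0.9879) m
M0: Pc = R·M0+t = (+0.09671, +0.22167, +1.00584); u = 432.3·(+0.09671)/1.00584 + 304.4 = 345.9640, v = 468.4·(+0.22167)/1.00584 + 259.6 = 362.8256
M1: Pc = R·M1+t = (+0.26625, +0.35478, +0.98078); u = 432.3·(+0.26625)/0.98078 + 304.4 = 421.7536, v = 468.4·(+0.35478)/0.98078 + 259.6 = 429.0329
M2: Pc = R·M2+t = (+0.39909, +0.18353, +0.96996); u = 432.3·(+0.39909)/0.96996 + 304.4 = 482.2712, v = 468.4·(+0.18353)/0.96996 + 259.6 = 348.2296
M3: Pc = R·M3+t = (+0.22955, +0.05042, +0.99502); u = 432.3·(+0.22955)/0.99502 + 304.4 = 404.1330, v = 468.4·(+0.05042)/0.99502 + 259.6 = 283.3373

c0=(345.96, 362.83) c1=(421.75, 429.03) c2=(482.27, 348.23) c3=(404.13, 283.34)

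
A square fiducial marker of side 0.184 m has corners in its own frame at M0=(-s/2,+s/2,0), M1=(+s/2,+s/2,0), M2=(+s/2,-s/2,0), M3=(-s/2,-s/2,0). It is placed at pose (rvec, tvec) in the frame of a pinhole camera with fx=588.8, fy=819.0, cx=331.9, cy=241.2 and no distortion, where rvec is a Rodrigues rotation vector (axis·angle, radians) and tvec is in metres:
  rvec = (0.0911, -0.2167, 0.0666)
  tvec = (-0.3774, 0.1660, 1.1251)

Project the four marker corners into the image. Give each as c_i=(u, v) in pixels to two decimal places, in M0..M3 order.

Intrinsics K: fx=588.8, fy=819.0, cx=331.9, cy=241.2
Marker side s = 0.184 m; corners in marker frame (Z=0):
  M0 = (-0.0920, +0.0920, 0)
  M1 = (+0.0920, +0.0920, 0)
  M2 = (+0.0920, -0.0920, 0)
  M3 = (-0.0920, -0.0920, 0)
rvec = (0.0911, -0.2167, 0.0666), |rvec| = θ = 0.24432 rad = 13.999°
Rodrigues: sinθ=0.24190, 1−cosθ=0.02970; R = I + sinθ·[k]× + (1−cosθ)·[k]×²:
    [+0.97443 -0.07576 -0.21153]
    [+0.05612 +0.99366 -0.09738]
    [+0.21757 +0.08302 +0.97251]
t = (-0.3774, 0.1660, 1.1251) m
M0: Pc = R·M0+t = (-0.47402, +0.25225, +1.11272); u = 588.8·(-0.47402)/1.11272 + 331.9 = 81.0720, v = 819.0·(+0.25225)/1.11272 + 241.2 = 426.8676
M1: Pc = R·M1+t = (-0.29472, +0.26258, +1.15275); u = 588.8·(-0.29472)/1.15275 + 331.9 = 181.3626, v = 819.0·(+0.26258)/1.15275 + 241.2 = 427.7558
M2: Pc = R·M2+t = (-0.28078, +0.07975, +1.13748); u = 588.8·(-0.28078)/1.13748 + 331.9 = 186.5569, v = 819.0·(+0.07975)/1.13748 + 241.2 = 298.6180
M3: Pc = R·M3+t = (-0.46008, +0.06942, +1.09745); u = 588.8·(-0.46008)/1.09745 + 331.9 = 85.0599, v = 819.0·(+0.06942)/1.09745 + 241.2 = 293.0067

c0=(81.07, 426.87) c1=(181.36, 427.76) c2=(186.56, 298.62) c3=(85.06, 293.01)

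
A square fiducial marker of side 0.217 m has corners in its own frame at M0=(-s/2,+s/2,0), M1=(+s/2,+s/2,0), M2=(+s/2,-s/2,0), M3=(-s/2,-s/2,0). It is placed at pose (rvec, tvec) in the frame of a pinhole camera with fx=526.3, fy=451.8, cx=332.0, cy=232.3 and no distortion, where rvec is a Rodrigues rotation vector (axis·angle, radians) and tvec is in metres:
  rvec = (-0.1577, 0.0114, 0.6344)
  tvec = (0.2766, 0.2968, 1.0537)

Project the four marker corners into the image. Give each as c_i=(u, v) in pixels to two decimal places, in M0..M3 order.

Intrinsics K: fx=526.3, fy=451.8, cx=332.0, cy=232.3
Marker side s = 0.217 m; corners in marker frame (Z=0):
  M0 = (-0.1085, +0.1085, 0)
  M1 = (+0.1085, +0.1085, 0)
  M2 = (+0.1085, -0.1085, 0)
  M3 = (-0.1085, -0.1085, 0)
rvec = (-0.1577, 0.0114, 0.6344), |rvec| = θ = 0.65381 rad = 37.460°
Rodrigues: sinθ=0.60821, 1−cosθ=0.20623; R = I + sinθ·[k]× + (1−cosθ)·[k]×²:
    [+0.80577 -0.59103 -0.03766]
    [+0.58929 +0.79384 +0.15019]
    [-0.05887 -0.14321 +0.98794]
t = (0.2766, 0.2968, 1.0537) m
M0: Pc = R·M0+t = (+0.12505, +0.31899, +1.04455); u = 526.3·(+0.12505)/1.04455 + 332.0 = 395.0056, v = 451.8·(+0.31899)/1.04455 + 232.3 = 370.2745
M1: Pc = R·M1+t = (+0.29990, +0.44687, +1.03177); u = 526.3·(+0.29990)/1.03177 + 332.0 = 484.9767, v = 451.8·(+0.44687)/1.03177 + 232.3 = 427.9782
M2: Pc = R·M2+t = (+0.42815, +0.27461, +1.06285); u = 526.3·(+0.42815)/1.06285 + 332.0 = 544.0116, v = 451.8·(+0.27461)/1.06285 + 232.3 = 349.0307
M3: Pc = R·M3+t = (+0.25330, +0.14673, +1.07563); u = 526.3·(+0.25330)/1.07563 + 332.0 = 455.9388, v = 451.8·(+0.14673)/1.07563 + 232.3 = 293.9319

c0=(395.01, 370.27) c1=(484.98, 427.98) c2=(544.01, 349.03) c3=(455.94, 293.93)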